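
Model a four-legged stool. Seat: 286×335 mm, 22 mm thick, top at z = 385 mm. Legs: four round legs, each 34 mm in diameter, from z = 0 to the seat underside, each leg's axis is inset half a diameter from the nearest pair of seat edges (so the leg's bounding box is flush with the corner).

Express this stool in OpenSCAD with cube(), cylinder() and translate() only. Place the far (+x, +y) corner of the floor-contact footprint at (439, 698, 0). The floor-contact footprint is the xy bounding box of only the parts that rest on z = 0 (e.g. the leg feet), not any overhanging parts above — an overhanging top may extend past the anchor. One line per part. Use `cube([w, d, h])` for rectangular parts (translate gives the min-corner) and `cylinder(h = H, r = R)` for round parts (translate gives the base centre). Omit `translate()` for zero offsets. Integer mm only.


translate([153, 363, 363]) cube([286, 335, 22]);
translate([170, 380, 0]) cylinder(h = 363, r = 17);
translate([422, 380, 0]) cylinder(h = 363, r = 17);
translate([170, 681, 0]) cylinder(h = 363, r = 17);
translate([422, 681, 0]) cylinder(h = 363, r = 17);


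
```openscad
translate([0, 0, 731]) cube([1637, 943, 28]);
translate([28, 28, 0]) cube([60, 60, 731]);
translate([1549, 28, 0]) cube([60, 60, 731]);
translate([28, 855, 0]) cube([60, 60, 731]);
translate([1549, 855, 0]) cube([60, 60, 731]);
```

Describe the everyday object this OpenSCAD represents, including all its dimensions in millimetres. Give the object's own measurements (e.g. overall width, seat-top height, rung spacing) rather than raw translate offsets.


A table: top 1637 mm (x) × 943 mm (y), 28 mm thick, upper face at z = 759 mm, on four 60×60 mm square legs, each inset 28 mm from the nearest pair of top edges from z = 0 to the bottom of the top.


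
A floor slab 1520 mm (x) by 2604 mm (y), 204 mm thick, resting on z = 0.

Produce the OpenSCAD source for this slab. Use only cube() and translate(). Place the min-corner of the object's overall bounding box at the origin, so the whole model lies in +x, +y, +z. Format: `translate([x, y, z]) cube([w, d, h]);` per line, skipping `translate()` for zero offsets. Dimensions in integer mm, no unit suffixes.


cube([1520, 2604, 204]);


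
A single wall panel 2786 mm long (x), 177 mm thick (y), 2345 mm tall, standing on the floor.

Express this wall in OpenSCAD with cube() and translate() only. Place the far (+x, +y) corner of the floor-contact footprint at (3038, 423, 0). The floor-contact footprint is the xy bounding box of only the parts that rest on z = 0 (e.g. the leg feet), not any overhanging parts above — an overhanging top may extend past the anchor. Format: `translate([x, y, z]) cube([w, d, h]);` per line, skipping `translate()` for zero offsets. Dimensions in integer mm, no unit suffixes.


translate([252, 246, 0]) cube([2786, 177, 2345]);


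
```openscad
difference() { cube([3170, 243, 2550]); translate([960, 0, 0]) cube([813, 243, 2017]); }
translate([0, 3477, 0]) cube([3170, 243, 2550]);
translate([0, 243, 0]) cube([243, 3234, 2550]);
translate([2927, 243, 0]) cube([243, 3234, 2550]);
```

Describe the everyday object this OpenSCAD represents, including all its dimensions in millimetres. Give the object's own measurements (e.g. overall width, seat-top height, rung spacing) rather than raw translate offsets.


A single room: four walls, each 2550 mm tall and 243 mm thick, enclosing an outside footprint 3170×3720 mm (x × y), no floor or roof. The front and back walls (−y and +y sides) run the full x-width; the side walls fit between their inner faces. A door opening 813 mm wide and 2017 mm tall is cut through the front wall from the floor up, its −x edge 960 mm from the wall's −x end.


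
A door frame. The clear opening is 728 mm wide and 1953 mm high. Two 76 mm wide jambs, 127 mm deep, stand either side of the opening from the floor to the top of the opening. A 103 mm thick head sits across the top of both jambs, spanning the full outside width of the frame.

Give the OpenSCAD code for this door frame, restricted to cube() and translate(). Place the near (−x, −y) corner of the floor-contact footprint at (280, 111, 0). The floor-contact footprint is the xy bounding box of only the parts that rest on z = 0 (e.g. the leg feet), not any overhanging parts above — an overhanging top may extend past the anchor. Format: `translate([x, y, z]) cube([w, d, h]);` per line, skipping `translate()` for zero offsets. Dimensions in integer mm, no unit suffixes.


translate([280, 111, 0]) cube([76, 127, 1953]);
translate([1084, 111, 0]) cube([76, 127, 1953]);
translate([280, 111, 1953]) cube([880, 127, 103]);


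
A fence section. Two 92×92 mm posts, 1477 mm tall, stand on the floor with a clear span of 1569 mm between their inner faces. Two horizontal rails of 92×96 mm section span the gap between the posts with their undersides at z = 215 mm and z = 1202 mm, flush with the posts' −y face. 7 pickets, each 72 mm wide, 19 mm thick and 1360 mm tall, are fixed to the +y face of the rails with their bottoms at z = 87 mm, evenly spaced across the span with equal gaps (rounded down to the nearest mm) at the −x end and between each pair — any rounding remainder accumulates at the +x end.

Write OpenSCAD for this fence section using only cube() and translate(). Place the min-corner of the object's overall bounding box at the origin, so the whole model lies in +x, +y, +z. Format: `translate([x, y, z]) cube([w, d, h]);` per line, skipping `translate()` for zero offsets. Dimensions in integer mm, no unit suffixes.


cube([92, 92, 1477]);
translate([1661, 0, 0]) cube([92, 92, 1477]);
translate([92, 0, 215]) cube([1569, 92, 96]);
translate([92, 0, 1202]) cube([1569, 92, 96]);
translate([225, 92, 87]) cube([72, 19, 1360]);
translate([430, 92, 87]) cube([72, 19, 1360]);
translate([635, 92, 87]) cube([72, 19, 1360]);
translate([840, 92, 87]) cube([72, 19, 1360]);
translate([1045, 92, 87]) cube([72, 19, 1360]);
translate([1250, 92, 87]) cube([72, 19, 1360]);
translate([1455, 92, 87]) cube([72, 19, 1360]);


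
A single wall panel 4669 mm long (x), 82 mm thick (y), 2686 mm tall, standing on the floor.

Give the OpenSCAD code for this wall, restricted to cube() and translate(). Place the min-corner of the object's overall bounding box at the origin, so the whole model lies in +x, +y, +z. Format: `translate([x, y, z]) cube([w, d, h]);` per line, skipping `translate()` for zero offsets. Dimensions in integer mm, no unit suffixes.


cube([4669, 82, 2686]);


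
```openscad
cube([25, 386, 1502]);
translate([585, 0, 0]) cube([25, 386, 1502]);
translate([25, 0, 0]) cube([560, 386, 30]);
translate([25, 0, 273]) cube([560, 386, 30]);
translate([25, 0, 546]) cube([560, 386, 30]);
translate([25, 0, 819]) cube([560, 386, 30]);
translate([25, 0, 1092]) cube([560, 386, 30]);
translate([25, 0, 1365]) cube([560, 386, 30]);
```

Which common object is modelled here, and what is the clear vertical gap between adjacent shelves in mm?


A bookshelf. The clear shelf gap is 243 mm.

Two tall side panels with 6 horizontal boards between them — a bookshelf. The first two shelf undersides are at z = 0 and z = 273; with shelf thickness 30, the clear gap is 273 − 0 − 30 = 243 mm.


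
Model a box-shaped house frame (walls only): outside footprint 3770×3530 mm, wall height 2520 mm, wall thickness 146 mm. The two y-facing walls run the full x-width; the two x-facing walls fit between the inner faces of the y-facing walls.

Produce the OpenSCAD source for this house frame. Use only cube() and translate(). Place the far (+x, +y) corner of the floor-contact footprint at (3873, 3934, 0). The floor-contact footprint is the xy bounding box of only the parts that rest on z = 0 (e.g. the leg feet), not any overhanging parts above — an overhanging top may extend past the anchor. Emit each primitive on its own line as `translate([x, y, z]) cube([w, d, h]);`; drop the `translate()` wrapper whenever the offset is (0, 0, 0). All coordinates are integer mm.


translate([103, 404, 0]) cube([3770, 146, 2520]);
translate([103, 3788, 0]) cube([3770, 146, 2520]);
translate([103, 550, 0]) cube([146, 3238, 2520]);
translate([3727, 550, 0]) cube([146, 3238, 2520]);


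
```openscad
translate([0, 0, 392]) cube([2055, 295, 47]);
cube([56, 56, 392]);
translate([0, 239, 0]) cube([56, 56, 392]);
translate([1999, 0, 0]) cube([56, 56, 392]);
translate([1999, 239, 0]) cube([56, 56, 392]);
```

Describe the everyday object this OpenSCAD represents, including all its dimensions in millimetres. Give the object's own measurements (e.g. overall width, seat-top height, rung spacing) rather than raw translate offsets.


A long wooden bench with a 2055 mm (x) × 295 mm (y) seat, 47 mm thick, its top surface 439 mm above the floor. Four 56 mm square legs at the seat corners, flush with the edges, run from z = 0 to the seat underside.


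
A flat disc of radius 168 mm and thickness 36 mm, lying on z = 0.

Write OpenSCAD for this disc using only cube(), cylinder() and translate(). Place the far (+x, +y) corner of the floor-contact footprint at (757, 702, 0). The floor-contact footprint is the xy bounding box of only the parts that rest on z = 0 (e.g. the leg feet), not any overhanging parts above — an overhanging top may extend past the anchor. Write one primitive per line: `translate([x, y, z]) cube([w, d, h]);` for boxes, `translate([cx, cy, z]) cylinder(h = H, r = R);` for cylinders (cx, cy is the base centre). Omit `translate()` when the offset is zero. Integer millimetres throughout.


translate([589, 534, 0]) cylinder(h = 36, r = 168);


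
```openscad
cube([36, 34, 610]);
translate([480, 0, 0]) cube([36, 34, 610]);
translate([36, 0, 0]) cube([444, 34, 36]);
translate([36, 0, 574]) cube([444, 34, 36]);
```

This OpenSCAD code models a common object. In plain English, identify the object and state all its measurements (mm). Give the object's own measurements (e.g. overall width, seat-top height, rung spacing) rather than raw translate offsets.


A rectangular picture frame lying in the x–z plane (depth along y). The opening is 444 mm wide (x) by 538 mm tall (z), surrounded by a border 36 mm wide on all four sides. The frame is 34 mm deep and is made of two full-height vertical stiles with two horizontal rails fitted between them.


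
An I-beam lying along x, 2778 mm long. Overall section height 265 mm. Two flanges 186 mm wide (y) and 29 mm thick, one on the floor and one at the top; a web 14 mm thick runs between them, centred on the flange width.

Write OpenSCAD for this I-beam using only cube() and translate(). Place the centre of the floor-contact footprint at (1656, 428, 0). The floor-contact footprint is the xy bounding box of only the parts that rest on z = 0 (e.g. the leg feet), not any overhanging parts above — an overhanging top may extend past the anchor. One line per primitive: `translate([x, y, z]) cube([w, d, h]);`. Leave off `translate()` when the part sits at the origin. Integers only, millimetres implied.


translate([267, 335, 0]) cube([2778, 186, 29]);
translate([267, 421, 29]) cube([2778, 14, 207]);
translate([267, 335, 236]) cube([2778, 186, 29]);


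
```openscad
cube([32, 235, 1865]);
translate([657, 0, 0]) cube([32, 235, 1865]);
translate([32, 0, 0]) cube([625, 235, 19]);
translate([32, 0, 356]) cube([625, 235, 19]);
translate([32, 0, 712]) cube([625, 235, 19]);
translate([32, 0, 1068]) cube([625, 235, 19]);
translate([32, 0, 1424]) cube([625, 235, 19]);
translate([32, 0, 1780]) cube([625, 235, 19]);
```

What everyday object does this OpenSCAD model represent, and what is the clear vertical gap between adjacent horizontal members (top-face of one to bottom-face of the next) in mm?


A bookshelf. The clear shelf gap is 337 mm.

Two tall side panels with 6 horizontal boards between them — a bookshelf. The first two shelf undersides are at z = 0 and z = 356; with shelf thickness 19, the clear gap is 356 − 0 − 19 = 337 mm.


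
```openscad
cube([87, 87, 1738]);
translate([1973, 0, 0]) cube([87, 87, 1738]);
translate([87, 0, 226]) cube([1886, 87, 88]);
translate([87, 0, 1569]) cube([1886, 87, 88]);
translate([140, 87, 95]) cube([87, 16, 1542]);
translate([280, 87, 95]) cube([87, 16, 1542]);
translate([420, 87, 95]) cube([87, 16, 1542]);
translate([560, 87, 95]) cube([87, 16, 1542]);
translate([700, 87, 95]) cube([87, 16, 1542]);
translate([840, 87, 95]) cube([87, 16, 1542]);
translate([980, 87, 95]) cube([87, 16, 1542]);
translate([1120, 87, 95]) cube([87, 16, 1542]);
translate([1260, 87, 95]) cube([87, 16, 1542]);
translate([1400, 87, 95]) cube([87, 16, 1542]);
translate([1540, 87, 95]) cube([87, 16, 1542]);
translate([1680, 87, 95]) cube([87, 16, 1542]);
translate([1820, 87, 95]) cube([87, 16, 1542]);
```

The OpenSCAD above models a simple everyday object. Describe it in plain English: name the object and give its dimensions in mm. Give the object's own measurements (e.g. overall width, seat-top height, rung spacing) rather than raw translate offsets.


A fence section. Two 87×87 mm posts, 1738 mm tall, stand on the floor with a clear span of 1886 mm between their inner faces. Two horizontal rails of 87×88 mm section span the gap between the posts with their undersides at z = 226 mm and z = 1569 mm, flush with the posts' −y face. 13 pickets, each 87 mm wide, 16 mm thick and 1542 mm tall, are fixed to the +y face of the rails with their bottoms at z = 95 mm, spaced across the span with a 53 mm gap after the −x post and between neighbouring pickets, with 66 mm left before the +x post.


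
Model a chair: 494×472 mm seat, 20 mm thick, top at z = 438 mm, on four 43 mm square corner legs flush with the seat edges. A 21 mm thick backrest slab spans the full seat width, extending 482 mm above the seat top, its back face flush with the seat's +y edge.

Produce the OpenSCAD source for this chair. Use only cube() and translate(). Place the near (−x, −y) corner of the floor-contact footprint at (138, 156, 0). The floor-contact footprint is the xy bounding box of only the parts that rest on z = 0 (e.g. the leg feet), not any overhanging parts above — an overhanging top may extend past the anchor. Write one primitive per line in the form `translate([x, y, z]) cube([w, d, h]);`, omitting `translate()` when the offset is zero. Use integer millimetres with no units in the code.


translate([138, 156, 418]) cube([494, 472, 20]);
translate([138, 156, 0]) cube([43, 43, 418]);
translate([589, 156, 0]) cube([43, 43, 418]);
translate([138, 585, 0]) cube([43, 43, 418]);
translate([589, 585, 0]) cube([43, 43, 418]);
translate([138, 607, 438]) cube([494, 21, 482]);


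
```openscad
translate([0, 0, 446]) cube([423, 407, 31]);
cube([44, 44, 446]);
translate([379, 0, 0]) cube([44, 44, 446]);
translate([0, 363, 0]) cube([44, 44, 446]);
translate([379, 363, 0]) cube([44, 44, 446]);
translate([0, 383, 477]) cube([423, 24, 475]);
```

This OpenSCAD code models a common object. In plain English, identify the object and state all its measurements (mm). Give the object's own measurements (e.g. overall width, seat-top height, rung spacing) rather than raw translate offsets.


A chair. The seat is a 423×407×31 mm slab with its top at z = 477 mm, on four 44×44 mm corner legs (flush with the seat edges, standing on z = 0). A flat backrest 24 mm thick, 475 mm tall, spans the full seat width and rises from the seat top along its +y edge, rear face flush with the rear of the seat.


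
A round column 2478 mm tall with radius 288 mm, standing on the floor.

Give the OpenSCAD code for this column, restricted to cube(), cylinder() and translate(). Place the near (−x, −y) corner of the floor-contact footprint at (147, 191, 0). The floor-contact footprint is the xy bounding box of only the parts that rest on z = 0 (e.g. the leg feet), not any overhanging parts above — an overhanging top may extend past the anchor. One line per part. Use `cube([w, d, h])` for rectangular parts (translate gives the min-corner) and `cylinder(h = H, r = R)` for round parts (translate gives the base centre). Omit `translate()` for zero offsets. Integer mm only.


translate([435, 479, 0]) cylinder(h = 2478, r = 288);


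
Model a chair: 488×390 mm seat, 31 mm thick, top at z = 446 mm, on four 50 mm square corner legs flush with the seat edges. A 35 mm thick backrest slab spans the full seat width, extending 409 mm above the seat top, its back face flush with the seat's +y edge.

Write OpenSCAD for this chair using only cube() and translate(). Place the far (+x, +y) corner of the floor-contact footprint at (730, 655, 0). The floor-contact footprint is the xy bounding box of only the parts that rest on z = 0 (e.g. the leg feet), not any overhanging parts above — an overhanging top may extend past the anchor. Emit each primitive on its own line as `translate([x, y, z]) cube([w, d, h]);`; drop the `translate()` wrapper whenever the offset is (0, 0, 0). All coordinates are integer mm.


translate([242, 265, 415]) cube([488, 390, 31]);
translate([242, 265, 0]) cube([50, 50, 415]);
translate([680, 265, 0]) cube([50, 50, 415]);
translate([242, 605, 0]) cube([50, 50, 415]);
translate([680, 605, 0]) cube([50, 50, 415]);
translate([242, 620, 446]) cube([488, 35, 409]);


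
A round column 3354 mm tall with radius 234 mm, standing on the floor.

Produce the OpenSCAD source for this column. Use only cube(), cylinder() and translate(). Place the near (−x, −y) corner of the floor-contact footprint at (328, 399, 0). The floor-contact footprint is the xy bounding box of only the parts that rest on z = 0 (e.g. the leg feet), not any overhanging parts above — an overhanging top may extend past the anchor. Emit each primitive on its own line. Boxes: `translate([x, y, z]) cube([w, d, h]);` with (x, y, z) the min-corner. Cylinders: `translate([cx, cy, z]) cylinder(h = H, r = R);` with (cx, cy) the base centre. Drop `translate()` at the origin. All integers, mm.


translate([562, 633, 0]) cylinder(h = 3354, r = 234);


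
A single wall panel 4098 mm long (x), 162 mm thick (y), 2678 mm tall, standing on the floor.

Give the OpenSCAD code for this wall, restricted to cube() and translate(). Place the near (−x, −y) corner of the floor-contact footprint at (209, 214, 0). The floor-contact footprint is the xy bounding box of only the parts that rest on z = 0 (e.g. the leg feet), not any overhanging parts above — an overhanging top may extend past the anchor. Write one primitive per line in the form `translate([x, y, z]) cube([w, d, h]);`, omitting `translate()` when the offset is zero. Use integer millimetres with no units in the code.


translate([209, 214, 0]) cube([4098, 162, 2678]);


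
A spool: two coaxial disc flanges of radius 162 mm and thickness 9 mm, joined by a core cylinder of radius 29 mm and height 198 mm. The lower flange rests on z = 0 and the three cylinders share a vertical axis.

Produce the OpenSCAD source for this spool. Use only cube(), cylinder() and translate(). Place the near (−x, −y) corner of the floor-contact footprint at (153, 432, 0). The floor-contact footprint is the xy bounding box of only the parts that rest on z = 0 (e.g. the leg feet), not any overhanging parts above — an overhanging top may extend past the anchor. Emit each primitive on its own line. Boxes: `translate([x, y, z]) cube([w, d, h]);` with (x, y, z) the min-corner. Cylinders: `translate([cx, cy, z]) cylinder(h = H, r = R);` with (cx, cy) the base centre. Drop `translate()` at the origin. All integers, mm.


translate([315, 594, 0]) cylinder(h = 9, r = 162);
translate([315, 594, 9]) cylinder(h = 198, r = 29);
translate([315, 594, 207]) cylinder(h = 9, r = 162);


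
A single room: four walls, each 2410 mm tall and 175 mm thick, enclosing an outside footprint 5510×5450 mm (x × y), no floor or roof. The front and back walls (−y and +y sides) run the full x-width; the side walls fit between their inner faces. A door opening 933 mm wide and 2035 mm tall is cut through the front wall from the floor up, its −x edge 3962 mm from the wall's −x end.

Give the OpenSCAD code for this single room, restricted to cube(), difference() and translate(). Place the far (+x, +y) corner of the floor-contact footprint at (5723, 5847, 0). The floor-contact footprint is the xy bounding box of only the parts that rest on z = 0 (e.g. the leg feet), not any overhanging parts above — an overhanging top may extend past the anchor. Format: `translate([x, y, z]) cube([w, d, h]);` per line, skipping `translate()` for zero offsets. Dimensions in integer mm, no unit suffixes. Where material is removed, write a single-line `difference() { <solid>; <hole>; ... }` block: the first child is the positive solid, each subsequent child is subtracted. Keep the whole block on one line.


difference() { translate([213, 397, 0]) cube([5510, 175, 2410]); translate([4175, 397, 0]) cube([933, 175, 2035]); }
translate([213, 5672, 0]) cube([5510, 175, 2410]);
translate([213, 572, 0]) cube([175, 5100, 2410]);
translate([5548, 572, 0]) cube([175, 5100, 2410]);


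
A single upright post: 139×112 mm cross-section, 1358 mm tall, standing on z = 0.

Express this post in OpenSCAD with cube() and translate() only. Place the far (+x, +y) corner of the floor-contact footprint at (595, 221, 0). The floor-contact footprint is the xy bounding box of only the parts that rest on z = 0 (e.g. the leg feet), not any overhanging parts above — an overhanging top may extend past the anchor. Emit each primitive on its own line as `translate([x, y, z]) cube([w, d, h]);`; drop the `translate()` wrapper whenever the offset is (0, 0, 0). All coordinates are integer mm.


translate([456, 109, 0]) cube([139, 112, 1358]);


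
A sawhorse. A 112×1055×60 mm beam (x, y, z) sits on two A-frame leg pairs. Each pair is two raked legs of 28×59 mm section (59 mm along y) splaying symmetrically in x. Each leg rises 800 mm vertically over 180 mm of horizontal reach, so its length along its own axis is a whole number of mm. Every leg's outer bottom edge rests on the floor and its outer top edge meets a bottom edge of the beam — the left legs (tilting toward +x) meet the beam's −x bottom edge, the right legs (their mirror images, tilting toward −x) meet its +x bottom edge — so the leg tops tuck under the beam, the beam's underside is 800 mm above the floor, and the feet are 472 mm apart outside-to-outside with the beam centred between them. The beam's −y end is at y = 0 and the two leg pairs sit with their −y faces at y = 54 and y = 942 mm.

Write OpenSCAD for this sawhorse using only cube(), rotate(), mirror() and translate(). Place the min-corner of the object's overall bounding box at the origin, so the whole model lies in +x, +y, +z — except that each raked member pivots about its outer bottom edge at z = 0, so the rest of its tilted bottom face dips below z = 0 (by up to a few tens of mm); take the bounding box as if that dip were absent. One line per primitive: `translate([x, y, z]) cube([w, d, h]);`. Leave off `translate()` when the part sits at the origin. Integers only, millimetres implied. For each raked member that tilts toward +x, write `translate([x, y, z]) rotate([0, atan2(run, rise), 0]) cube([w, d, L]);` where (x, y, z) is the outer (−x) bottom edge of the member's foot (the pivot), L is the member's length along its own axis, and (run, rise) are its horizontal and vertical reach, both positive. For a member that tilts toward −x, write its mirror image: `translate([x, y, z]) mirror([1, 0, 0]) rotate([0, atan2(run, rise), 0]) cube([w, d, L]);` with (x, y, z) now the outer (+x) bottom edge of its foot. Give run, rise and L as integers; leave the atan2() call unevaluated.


// leg length = √(180² + 800²) = 820
// right-leg outer foot x = 2·180 + 112 = 472
// beam min-corner = (180, 0, 800)
translate([180, 0, 800]) cube([112, 1055, 60]);
translate([0, 54, 0]) rotate([0, atan2(180, 800), 0]) cube([28, 59, 820]);
translate([472, 54, 0]) mirror([1, 0, 0]) rotate([0, atan2(180, 800), 0]) cube([28, 59, 820]);
translate([0, 942, 0]) rotate([0, atan2(180, 800), 0]) cube([28, 59, 820]);
translate([472, 942, 0]) mirror([1, 0, 0]) rotate([0, atan2(180, 800), 0]) cube([28, 59, 820]);


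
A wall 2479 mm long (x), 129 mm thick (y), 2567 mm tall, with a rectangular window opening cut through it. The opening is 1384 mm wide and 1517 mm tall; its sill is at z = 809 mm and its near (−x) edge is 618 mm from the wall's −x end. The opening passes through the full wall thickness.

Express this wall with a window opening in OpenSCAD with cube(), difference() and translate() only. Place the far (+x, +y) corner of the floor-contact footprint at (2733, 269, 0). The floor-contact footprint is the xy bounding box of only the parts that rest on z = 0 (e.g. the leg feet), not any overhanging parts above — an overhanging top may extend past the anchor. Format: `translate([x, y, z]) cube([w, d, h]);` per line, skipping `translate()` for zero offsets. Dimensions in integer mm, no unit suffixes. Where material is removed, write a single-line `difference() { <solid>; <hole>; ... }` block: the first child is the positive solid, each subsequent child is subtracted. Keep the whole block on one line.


difference() { translate([254, 140, 0]) cube([2479, 129, 2567]); translate([872, 140, 809]) cube([1384, 129, 1517]); }


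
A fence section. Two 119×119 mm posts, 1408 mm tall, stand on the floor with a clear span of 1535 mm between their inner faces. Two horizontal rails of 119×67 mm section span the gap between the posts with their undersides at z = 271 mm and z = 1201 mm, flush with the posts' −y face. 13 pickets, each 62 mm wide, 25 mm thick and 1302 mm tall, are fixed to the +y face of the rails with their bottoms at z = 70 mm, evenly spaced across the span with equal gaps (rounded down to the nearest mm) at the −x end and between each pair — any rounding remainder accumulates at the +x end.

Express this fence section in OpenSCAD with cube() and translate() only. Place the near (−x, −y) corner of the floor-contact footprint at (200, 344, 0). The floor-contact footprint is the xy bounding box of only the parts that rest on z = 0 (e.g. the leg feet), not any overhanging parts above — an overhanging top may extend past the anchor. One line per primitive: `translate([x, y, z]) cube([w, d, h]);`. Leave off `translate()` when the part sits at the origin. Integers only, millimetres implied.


translate([200, 344, 0]) cube([119, 119, 1408]);
translate([1854, 344, 0]) cube([119, 119, 1408]);
translate([319, 344, 271]) cube([1535, 119, 67]);
translate([319, 344, 1201]) cube([1535, 119, 67]);
translate([371, 463, 70]) cube([62, 25, 1302]);
translate([485, 463, 70]) cube([62, 25, 1302]);
translate([599, 463, 70]) cube([62, 25, 1302]);
translate([713, 463, 70]) cube([62, 25, 1302]);
translate([827, 463, 70]) cube([62, 25, 1302]);
translate([941, 463, 70]) cube([62, 25, 1302]);
translate([1055, 463, 70]) cube([62, 25, 1302]);
translate([1169, 463, 70]) cube([62, 25, 1302]);
translate([1283, 463, 70]) cube([62, 25, 1302]);
translate([1397, 463, 70]) cube([62, 25, 1302]);
translate([1511, 463, 70]) cube([62, 25, 1302]);
translate([1625, 463, 70]) cube([62, 25, 1302]);
translate([1739, 463, 70]) cube([62, 25, 1302]);


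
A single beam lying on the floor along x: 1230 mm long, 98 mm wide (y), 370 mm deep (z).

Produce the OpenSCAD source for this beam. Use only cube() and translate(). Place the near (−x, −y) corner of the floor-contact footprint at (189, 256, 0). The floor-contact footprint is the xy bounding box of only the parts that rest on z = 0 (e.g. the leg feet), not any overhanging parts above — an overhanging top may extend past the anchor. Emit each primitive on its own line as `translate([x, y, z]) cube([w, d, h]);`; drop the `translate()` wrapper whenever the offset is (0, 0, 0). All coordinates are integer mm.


translate([189, 256, 0]) cube([1230, 98, 370]);


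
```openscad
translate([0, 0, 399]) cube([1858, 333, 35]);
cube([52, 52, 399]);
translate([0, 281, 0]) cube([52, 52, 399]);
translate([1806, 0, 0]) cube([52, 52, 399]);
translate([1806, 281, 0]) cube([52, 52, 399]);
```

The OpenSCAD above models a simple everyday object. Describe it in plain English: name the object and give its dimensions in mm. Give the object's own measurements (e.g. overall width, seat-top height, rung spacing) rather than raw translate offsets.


A long wooden bench with a 1858 mm (x) × 333 mm (y) seat, 35 mm thick, its top surface 434 mm above the floor. Four 52 mm square legs at the seat corners, flush with the edges, run from z = 0 to the seat underside.


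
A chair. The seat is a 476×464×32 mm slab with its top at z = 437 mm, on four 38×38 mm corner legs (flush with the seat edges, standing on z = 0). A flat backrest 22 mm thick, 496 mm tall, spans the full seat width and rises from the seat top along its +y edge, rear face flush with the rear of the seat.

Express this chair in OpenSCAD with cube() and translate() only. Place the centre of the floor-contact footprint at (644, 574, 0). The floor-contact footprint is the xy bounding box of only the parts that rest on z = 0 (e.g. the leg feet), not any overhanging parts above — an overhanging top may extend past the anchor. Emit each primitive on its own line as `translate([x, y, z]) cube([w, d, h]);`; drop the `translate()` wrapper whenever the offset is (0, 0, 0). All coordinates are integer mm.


translate([406, 342, 405]) cube([476, 464, 32]);
translate([406, 342, 0]) cube([38, 38, 405]);
translate([844, 342, 0]) cube([38, 38, 405]);
translate([406, 768, 0]) cube([38, 38, 405]);
translate([844, 768, 0]) cube([38, 38, 405]);
translate([406, 784, 437]) cube([476, 22, 496]);


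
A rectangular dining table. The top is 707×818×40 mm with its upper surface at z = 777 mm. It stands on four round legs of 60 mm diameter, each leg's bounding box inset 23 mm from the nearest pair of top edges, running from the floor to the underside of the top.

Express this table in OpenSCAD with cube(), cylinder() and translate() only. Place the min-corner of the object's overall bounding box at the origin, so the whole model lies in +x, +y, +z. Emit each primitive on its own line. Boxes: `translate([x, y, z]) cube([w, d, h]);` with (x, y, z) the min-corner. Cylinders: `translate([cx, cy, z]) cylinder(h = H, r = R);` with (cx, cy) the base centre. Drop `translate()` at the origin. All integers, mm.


translate([0, 0, 737]) cube([707, 818, 40]);
translate([53, 53, 0]) cylinder(h = 737, r = 30);
translate([654, 53, 0]) cylinder(h = 737, r = 30);
translate([53, 765, 0]) cylinder(h = 737, r = 30);
translate([654, 765, 0]) cylinder(h = 737, r = 30);


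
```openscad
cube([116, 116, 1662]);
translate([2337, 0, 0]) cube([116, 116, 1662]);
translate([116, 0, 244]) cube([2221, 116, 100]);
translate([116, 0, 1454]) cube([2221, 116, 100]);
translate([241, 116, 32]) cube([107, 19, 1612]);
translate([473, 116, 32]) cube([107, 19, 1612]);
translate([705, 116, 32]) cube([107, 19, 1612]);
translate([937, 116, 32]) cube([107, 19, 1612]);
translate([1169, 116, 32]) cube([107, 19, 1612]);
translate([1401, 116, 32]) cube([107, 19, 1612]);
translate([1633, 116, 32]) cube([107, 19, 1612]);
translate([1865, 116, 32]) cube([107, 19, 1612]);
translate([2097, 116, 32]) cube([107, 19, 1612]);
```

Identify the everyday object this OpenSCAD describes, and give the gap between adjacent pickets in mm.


A fence section. The picket gap is 125 mm.

Two posts, two rails, 9 pickets — a fence section. Span 2221 mm holds 9 pickets of 107 mm with 10 equal gaps: ⌊(2221 − 9·107) / 10⌋ = 125 mm.


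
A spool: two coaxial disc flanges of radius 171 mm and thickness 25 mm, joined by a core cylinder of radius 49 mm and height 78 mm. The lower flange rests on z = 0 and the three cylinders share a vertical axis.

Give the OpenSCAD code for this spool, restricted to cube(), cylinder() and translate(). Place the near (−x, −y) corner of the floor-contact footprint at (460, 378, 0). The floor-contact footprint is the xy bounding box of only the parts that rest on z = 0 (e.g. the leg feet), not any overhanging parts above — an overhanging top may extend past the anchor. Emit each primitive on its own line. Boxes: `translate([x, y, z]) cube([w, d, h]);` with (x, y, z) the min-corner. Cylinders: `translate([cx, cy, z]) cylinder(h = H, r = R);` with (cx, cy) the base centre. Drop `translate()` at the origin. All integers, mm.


translate([631, 549, 0]) cylinder(h = 25, r = 171);
translate([631, 549, 25]) cylinder(h = 78, r = 49);
translate([631, 549, 103]) cylinder(h = 25, r = 171);


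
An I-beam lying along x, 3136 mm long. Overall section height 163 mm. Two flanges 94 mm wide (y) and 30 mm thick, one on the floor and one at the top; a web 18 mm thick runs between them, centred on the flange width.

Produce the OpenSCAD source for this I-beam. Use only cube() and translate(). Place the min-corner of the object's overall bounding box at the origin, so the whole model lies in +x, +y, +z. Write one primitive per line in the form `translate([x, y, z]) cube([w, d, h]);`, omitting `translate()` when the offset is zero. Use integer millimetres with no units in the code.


cube([3136, 94, 30]);
translate([0, 38, 30]) cube([3136, 18, 103]);
translate([0, 0, 133]) cube([3136, 94, 30]);


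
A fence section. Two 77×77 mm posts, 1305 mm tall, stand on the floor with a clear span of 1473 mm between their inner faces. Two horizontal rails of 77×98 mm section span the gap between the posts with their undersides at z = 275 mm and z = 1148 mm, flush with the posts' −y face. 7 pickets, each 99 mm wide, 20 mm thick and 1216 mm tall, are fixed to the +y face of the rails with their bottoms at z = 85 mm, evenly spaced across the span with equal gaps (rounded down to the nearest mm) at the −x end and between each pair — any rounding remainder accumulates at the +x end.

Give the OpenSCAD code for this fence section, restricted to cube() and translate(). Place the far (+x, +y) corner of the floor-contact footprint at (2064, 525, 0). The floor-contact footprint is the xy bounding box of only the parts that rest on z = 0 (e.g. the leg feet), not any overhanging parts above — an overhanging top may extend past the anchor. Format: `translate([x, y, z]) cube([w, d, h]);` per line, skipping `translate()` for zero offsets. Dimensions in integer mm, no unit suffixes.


translate([437, 448, 0]) cube([77, 77, 1305]);
translate([1987, 448, 0]) cube([77, 77, 1305]);
translate([514, 448, 275]) cube([1473, 77, 98]);
translate([514, 448, 1148]) cube([1473, 77, 98]);
translate([611, 525, 85]) cube([99, 20, 1216]);
translate([807, 525, 85]) cube([99, 20, 1216]);
translate([1003, 525, 85]) cube([99, 20, 1216]);
translate([1199, 525, 85]) cube([99, 20, 1216]);
translate([1395, 525, 85]) cube([99, 20, 1216]);
translate([1591, 525, 85]) cube([99, 20, 1216]);
translate([1787, 525, 85]) cube([99, 20, 1216]);


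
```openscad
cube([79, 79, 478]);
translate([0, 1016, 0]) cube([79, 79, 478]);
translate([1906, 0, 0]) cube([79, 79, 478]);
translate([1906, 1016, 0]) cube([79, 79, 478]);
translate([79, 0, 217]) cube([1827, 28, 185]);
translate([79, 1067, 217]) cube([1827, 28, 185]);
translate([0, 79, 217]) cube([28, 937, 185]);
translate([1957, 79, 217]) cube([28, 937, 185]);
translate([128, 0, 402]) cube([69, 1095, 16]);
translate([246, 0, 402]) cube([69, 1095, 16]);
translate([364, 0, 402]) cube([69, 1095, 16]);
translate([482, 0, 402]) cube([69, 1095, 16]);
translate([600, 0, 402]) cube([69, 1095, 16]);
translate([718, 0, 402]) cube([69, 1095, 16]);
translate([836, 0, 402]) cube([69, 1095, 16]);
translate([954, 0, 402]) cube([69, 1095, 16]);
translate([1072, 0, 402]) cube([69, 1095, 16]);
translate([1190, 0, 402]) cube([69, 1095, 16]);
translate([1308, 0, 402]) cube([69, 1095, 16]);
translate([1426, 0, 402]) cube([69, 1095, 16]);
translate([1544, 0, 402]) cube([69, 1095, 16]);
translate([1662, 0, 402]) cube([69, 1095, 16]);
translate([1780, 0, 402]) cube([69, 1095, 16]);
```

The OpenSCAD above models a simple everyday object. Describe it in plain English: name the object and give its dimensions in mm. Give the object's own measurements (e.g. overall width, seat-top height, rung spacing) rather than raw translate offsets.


A bed frame 1985 mm long (x) by 1095 mm wide (y). Four 79×79 mm corner posts, 478 mm tall, at the corners of the footprint. Four rails of 28 mm thickness and 185 mm height run between adjacent posts with their undersides at z = 217 mm, their outer faces flush with the outside of the frame (the two x-running rails run between the posts' inner faces; the two y-running rails run between the posts' inner faces). 15 slats, each 69 mm wide (x) and 16 mm thick, lie across the top of the two x-running rails, running the full 1095 mm width of the frame in y; along x they sit between the end posts with a 49 mm gap after the −x posts and between neighbouring slats, leaving 57 mm before the +x posts.


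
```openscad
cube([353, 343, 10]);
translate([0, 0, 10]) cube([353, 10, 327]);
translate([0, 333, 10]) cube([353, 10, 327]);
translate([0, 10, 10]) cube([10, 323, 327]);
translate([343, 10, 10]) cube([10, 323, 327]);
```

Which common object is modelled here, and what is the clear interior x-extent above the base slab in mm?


An open box. The internal width is 333 mm.

A 353×343 base slab with four walls standing on it — an open box. The base is 353 mm wide and the walls are 10 mm thick, so the internal width is 353 − 2 × 10 = 333 mm.


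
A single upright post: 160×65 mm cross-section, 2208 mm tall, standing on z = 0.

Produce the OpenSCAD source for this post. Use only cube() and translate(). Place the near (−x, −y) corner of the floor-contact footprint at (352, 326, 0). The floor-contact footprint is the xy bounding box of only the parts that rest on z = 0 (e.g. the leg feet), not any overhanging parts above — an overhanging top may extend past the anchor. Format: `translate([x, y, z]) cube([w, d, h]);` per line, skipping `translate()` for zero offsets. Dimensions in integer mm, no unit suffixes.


translate([352, 326, 0]) cube([160, 65, 2208]);


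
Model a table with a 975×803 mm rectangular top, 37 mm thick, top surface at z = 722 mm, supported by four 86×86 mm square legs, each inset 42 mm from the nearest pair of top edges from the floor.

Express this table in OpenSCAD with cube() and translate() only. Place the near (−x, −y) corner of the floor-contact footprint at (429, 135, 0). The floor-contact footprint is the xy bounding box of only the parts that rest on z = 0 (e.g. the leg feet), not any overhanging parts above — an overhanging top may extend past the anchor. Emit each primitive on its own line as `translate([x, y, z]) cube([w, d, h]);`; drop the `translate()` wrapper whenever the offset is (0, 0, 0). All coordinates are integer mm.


translate([387, 93, 685]) cube([975, 803, 37]);
translate([429, 135, 0]) cube([86, 86, 685]);
translate([1234, 135, 0]) cube([86, 86, 685]);
translate([429, 768, 0]) cube([86, 86, 685]);
translate([1234, 768, 0]) cube([86, 86, 685]);


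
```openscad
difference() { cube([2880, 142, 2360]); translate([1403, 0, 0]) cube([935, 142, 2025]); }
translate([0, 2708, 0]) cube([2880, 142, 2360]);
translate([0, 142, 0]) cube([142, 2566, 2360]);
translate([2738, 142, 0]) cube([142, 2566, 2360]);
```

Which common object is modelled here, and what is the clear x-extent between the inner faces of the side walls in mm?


A single room. The interior width is 2596 mm.

Four walls enclosing a rectangle with a door in the front wall — a room. Outside width 2880 minus two 142 mm walls gives 2596 mm.


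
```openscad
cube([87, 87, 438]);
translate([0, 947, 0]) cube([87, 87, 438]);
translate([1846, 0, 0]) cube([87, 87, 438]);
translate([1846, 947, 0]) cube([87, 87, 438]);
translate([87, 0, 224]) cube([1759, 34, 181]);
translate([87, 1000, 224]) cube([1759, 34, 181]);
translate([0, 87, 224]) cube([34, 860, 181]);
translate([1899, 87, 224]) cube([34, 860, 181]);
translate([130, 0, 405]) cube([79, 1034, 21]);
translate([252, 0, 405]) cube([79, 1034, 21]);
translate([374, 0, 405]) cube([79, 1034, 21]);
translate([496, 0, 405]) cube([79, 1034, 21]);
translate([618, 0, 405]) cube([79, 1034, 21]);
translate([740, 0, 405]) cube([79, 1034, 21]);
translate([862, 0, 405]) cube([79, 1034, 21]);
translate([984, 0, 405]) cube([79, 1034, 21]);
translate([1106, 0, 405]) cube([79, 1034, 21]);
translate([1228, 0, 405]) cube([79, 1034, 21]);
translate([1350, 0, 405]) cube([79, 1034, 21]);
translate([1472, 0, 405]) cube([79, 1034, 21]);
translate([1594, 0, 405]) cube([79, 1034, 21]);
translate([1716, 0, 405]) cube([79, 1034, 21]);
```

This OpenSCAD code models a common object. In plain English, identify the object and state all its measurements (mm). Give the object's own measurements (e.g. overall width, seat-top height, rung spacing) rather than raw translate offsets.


A bed frame 1933 mm long (x) by 1034 mm wide (y). Four 87×87 mm corner posts, 438 mm tall, at the corners of the footprint. Four rails of 34 mm thickness and 181 mm height run between adjacent posts with their undersides at z = 224 mm, their outer faces flush with the outside of the frame (the two x-running rails run between the posts' inner faces; the two y-running rails run between the posts' inner faces). 14 slats, each 79 mm wide (x) and 21 mm thick, lie across the top of the two x-running rails, running the full 1034 mm width of the frame in y; along x they sit between the end posts with a 43 mm gap after the −x posts and between neighbouring slats, leaving 51 mm before the +x posts.
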